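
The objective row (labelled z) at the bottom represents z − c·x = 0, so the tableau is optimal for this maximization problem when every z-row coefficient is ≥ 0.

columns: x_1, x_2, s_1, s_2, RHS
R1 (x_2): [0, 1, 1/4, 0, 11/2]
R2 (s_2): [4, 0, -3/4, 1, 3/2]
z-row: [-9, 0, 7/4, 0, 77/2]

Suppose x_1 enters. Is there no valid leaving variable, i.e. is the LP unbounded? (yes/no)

Column x_1 has positive entries in row(s) 2, so the ratio test bounds it — not unbounded.

no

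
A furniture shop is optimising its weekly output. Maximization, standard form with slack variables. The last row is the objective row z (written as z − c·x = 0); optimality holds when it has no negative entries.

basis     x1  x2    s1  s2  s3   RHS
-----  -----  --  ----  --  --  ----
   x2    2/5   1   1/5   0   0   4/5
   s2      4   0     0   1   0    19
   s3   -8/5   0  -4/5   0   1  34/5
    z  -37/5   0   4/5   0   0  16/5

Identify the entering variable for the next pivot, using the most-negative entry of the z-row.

x1

Negative z-row entries: x1: -37/5.
The most negative is -37/5 in column x1, so x1 enters.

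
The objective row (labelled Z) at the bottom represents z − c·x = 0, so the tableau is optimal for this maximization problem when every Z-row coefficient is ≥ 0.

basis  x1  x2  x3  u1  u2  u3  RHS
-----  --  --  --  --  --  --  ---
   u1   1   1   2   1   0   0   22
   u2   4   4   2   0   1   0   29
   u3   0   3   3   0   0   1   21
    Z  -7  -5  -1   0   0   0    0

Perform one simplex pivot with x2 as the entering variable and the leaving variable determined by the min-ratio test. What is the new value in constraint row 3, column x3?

1

Ratio test on column x2 — row 1: 22/1 = 22; row 2: 29/4 = 29/4; row 3: 21/3 = 7. Minimum is 7 at row 3 (u3 leaves); pivot element 3.
Divide row 3 by 3; eliminate column x2 from the other rows.
In the new row 3, the x3 entry is the old entry divided by the pivot: 3/3 = 1.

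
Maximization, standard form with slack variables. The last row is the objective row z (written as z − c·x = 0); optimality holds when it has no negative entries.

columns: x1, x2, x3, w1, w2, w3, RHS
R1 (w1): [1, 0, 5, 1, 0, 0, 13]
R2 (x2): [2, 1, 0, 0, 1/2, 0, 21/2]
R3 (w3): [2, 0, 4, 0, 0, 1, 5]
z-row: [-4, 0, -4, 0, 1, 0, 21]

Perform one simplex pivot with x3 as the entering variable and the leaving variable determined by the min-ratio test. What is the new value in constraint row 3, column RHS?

5/4

Ratio test on column x3 — row 1: 13/5 = 13/5; row 2: entry 0 ≤ 0; row 3: 5/4 = 5/4. Minimum is 5/4 at row 3 (w3 leaves); pivot element 4.
Divide row 3 by 4; eliminate column x3 from the other rows.
In the new row 3, the RHS entry is the old entry divided by the pivot: 5/4 = 5/4.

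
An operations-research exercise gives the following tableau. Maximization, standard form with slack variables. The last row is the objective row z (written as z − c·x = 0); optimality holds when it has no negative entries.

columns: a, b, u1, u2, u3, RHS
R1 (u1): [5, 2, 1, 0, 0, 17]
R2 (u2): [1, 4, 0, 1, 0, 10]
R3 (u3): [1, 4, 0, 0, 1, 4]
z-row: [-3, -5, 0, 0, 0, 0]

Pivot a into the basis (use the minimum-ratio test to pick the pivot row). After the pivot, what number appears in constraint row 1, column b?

Ratio test on column a — row 1: 17/5 = 17/5; row 2: 10/1 = 10; row 3: 4/1 = 4. Minimum is 17/5 at row 1 (u1 leaves); pivot element 5.
Divide row 1 by 5; eliminate column a from the other rows.
In the new row 1, the b entry is the old entry divided by the pivot: 2/5 = 2/5.

2/5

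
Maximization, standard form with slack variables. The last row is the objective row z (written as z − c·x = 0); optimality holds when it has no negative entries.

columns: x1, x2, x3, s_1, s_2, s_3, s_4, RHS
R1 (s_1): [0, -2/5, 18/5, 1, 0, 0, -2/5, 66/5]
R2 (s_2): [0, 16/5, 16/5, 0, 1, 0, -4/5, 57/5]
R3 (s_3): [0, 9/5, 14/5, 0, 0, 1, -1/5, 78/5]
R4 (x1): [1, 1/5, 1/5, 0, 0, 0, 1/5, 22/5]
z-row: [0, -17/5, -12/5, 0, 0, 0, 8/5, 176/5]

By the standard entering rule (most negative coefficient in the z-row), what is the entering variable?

Negative z-row entries: x2: -17/5, x3: -12/5.
The most negative is -17/5 in column x2, so x2 enters.

x2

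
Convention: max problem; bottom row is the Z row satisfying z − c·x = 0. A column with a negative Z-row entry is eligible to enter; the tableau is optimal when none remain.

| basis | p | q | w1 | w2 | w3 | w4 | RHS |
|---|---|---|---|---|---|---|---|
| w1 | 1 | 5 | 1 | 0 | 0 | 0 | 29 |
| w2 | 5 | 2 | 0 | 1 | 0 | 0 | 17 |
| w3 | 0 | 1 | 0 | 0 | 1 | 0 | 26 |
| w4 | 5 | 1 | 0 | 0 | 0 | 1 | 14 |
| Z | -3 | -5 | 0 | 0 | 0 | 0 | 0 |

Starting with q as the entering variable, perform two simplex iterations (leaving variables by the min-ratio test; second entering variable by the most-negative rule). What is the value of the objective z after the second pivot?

721/23

Ratio test on column q — row 1: 29/5 = 29/5; row 2: 17/2 = 17/2; row 3: 26/1 = 26; row 4: 14/1 = 14. Minimum is 29/5 at row 1 (w1 leaves); pivot element 5.
Pivot on row 1; the Z-row RHS becomes 0 − (-5)·(29/5) = 29.
Next entering variable (most negative Z-row entry -2): p.
Ratio test on column p — row 1: (29/5)/(1/5) = 29; row 2: (27/5)/(23/5) = 27/23; row 3: entry -1/5 ≤ 0; row 4: (41/5)/(24/5) = 41/24. Minimum is 27/23 at row 2 (w2 leaves); pivot element 23/5.
After the second pivot the Z-row RHS is 29 − (-2)·(27/23) = 721/23.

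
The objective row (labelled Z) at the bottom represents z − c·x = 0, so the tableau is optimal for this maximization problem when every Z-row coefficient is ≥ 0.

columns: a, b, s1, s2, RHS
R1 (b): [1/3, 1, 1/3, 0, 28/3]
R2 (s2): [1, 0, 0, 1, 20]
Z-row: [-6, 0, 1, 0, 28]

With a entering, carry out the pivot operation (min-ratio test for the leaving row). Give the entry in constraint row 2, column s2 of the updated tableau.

1

Ratio test on column a — row 1: (28/3)/(1/3) = 28; row 2: 20/1 = 20. Minimum is 20 at row 2 (s2 leaves); pivot element 1.
Divide row 2 by 1; eliminate column a from the other rows.
In the new row 2, the s2 entry is the old entry divided by the pivot: 1/1 = 1.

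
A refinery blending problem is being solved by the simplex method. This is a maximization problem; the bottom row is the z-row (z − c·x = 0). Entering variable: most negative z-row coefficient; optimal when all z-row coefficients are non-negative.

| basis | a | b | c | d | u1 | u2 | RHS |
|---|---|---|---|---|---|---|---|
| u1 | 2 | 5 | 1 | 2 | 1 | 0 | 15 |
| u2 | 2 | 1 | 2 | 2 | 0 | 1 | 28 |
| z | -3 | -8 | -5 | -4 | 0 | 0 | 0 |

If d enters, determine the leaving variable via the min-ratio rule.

u1

Column d entries and ratios — u1: 15/2 = 15/2; u2: 28/2 = 14.
Smallest ratio is 15/2 in the row of u1, so u1 leaves.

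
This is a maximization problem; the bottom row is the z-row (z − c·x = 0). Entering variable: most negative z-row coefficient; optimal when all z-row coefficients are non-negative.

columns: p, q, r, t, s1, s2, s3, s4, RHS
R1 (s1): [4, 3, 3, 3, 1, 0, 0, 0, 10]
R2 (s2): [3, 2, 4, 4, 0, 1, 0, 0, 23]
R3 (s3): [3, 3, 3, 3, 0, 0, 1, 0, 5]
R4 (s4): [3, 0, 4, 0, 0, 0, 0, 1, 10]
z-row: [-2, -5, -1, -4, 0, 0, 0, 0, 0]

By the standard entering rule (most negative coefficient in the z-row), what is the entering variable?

Negative z-row entries: p: -2, q: -5, r: -1, t: -4.
The most negative is -5 in column q, so q enters.

q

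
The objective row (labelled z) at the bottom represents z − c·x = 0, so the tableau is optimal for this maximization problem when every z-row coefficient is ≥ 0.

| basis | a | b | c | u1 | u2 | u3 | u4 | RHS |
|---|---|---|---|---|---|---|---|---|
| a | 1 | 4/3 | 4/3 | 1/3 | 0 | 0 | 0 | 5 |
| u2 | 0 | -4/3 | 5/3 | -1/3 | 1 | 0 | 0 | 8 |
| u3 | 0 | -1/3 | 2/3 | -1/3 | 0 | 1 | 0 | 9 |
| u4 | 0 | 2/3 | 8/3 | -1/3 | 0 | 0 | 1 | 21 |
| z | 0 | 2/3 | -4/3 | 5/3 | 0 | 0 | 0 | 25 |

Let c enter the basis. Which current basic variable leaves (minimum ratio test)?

Column c entries and ratios — a: 5/(4/3) = 15/4; u2: 8/(5/3) = 24/5; u3: 9/(2/3) = 27/2; u4: 21/(8/3) = 63/8.
Smallest ratio is 15/4 in the row of a, so a leaves.

a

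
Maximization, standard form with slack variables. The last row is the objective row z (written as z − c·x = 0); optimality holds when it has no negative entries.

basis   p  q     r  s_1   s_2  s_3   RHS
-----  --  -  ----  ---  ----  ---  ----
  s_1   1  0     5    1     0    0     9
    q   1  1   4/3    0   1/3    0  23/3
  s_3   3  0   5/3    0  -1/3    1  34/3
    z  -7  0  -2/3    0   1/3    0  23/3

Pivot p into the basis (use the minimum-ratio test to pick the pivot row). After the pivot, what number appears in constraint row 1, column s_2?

Ratio test on column p — row 1: 9/1 = 9; row 2: (23/3)/1 = 23/3; row 3: (34/3)/3 = 34/9. Minimum is 34/9 at row 3 (s_3 leaves); pivot element 3.
Divide row 3 by 3; eliminate column p from the other rows.
Row 1 update in column s_2: 0 − 1·(-1/9) = 1/9.

1/9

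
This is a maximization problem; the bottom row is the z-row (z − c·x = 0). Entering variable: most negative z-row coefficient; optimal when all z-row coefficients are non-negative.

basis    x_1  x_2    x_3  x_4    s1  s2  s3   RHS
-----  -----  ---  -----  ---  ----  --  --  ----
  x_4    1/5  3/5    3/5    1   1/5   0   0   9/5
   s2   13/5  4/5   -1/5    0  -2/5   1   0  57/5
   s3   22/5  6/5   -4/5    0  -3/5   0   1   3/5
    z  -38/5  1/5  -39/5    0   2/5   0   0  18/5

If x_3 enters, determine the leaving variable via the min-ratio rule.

Column x_3 entries and ratios — x_4: (9/5)/(3/5) = 3; s2: -1/5 ≤ 0, skip; s3: -4/5 ≤ 0, skip.
Smallest ratio is 3 in the row of x_4, so x_4 leaves.

x_4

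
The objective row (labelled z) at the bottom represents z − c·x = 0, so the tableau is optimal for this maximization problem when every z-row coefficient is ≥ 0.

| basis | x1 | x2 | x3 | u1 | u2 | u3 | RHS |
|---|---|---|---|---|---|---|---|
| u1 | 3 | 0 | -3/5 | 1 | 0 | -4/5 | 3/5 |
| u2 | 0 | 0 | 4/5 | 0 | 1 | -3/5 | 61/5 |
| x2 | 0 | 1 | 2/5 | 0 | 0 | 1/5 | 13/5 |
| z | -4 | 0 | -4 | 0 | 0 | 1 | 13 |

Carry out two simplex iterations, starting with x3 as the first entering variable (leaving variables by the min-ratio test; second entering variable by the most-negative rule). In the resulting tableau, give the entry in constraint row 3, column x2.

Ratio test on column x3 — row 1: entry -3/5 ≤ 0; row 2: (61/5)/(4/5) = 61/4; row 3: (13/5)/(2/5) = 13/2. Minimum is 13/2 at row 3 (x2 leaves); pivot element 2/5.
Divide row 3 by 2/5; eliminate column x3 from the other rows.
Second iteration: most negative z-row entry is -4 in column x1, so x1 enters.
Ratio test on column x1 — row 1: (9/2)/3 = 3/2; row 2: entry 0 ≤ 0; row 3: entry 0 ≤ 0. Minimum is 3/2 at row 1 (u1 leaves); pivot element 3.
Divide row 1 by 3; eliminate column x1 from the other rows.
After both pivots, the entry at constraint row 3, column x2 is 5/2.

5/2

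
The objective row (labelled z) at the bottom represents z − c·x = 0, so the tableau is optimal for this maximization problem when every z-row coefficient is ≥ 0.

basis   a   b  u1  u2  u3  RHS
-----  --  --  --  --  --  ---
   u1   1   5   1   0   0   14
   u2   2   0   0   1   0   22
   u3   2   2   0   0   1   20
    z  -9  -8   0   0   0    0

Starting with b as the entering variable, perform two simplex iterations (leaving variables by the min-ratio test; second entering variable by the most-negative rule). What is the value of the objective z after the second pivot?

89

Ratio test on column b — row 1: 14/5 = 14/5; row 2: entry 0 ≤ 0; row 3: 20/2 = 10. Minimum is 14/5 at row 1 (u1 leaves); pivot element 5.
Pivot on row 1; the z-row RHS becomes 0 − (-8)·(14/5) = 112/5.
Next entering variable (most negative z-row entry -37/5): a.
Ratio test on column a — row 1: (14/5)/(1/5) = 14; row 2: 22/2 = 11; row 3: (72/5)/(8/5) = 9. Minimum is 9 at row 3 (u3 leaves); pivot element 8/5.
After the second pivot the z-row RHS is 112/5 − (-37/5)·9 = 89.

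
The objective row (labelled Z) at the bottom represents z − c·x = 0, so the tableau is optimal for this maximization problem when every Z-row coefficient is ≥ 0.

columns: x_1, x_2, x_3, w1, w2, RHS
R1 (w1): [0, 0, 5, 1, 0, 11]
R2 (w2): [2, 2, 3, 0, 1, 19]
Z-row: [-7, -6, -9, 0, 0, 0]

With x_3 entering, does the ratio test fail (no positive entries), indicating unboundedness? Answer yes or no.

no

Column x_3 has positive entries in row(s) 1, 2, so the ratio test bounds it — not unbounded.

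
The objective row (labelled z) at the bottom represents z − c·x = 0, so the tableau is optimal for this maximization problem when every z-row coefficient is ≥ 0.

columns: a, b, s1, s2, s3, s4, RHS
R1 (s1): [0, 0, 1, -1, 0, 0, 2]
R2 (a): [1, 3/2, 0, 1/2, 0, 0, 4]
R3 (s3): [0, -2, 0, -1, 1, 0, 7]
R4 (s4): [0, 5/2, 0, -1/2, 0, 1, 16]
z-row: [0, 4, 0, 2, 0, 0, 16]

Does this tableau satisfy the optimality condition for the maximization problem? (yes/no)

Every z-row coefficient is ≥ 0, so the tableau is optimal.

yes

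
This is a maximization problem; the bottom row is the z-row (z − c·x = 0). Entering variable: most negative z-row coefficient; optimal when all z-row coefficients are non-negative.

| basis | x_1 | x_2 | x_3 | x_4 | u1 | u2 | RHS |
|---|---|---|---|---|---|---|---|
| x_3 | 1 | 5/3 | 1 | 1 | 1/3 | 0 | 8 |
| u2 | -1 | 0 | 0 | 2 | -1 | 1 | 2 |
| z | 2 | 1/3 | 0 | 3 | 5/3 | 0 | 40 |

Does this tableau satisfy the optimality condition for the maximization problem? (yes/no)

yes

Every z-row coefficient is ≥ 0, so the tableau is optimal.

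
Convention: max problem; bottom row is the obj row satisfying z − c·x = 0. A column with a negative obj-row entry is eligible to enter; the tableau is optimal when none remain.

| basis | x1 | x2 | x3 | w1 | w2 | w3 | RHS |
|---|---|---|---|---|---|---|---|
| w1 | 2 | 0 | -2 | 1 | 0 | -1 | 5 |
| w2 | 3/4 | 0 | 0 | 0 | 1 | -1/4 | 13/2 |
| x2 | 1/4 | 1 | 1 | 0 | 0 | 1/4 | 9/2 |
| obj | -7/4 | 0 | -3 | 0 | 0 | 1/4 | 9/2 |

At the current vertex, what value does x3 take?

x3 is not in the basis, so in the current basic feasible solution x3 = 0.

0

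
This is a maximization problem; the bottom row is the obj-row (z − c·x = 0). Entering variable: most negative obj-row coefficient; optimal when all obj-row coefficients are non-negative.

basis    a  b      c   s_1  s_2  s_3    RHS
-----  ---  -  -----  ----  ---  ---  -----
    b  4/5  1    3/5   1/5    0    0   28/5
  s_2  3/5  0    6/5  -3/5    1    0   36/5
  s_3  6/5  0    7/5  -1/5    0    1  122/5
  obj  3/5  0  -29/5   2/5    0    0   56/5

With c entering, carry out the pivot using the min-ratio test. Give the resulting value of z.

46

Ratio test on column c — row 1: (28/5)/(3/5) = 28/3; row 2: (36/5)/(6/5) = 6; row 3: (122/5)/(7/5) = 122/7. Minimum is 6 at row 2 (s_2 leaves); pivot element 6/5.
Pivot on row 2; the obj-row RHS becomes 56/5 − (-29/5)·6 = 46.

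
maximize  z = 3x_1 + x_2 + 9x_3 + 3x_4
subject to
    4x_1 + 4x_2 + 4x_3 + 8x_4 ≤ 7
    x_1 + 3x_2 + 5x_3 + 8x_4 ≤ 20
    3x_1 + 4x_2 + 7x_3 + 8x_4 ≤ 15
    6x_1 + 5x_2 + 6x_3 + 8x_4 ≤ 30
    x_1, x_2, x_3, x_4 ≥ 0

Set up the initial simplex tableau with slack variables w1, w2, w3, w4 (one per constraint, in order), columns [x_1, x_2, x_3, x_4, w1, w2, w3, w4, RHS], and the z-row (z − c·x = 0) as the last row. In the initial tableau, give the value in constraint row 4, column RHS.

The RHS of constraint 4 is b_4 = 30.

30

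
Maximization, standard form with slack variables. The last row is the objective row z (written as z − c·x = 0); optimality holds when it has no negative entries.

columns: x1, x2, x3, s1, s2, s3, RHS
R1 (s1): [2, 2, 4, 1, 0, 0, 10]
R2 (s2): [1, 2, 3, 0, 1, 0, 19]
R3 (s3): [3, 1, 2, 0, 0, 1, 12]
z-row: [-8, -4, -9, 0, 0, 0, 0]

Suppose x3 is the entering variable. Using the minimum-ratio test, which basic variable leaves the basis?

Column x3 entries and ratios — s1: 10/4 = 5/2; s2: 19/3 = 19/3; s3: 12/2 = 6.
Smallest ratio is 5/2 in the row of s1, so s1 leaves.

s1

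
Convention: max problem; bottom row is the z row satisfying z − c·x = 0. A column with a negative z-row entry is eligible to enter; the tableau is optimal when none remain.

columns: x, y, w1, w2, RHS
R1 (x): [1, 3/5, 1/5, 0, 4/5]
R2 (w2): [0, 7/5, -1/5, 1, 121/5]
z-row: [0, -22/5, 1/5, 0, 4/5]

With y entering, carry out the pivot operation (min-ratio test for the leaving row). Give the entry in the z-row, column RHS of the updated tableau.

20/3

Ratio test on column y — row 1: (4/5)/(3/5) = 4/3; row 2: (121/5)/(7/5) = 121/7. Minimum is 4/3 at row 1 (x leaves); pivot element 3/5.
Divide row 1 by 3/5; eliminate column y from the other rows.
z-row update in column RHS: 4/5 − (-22/5)·(4/3) = 20/3.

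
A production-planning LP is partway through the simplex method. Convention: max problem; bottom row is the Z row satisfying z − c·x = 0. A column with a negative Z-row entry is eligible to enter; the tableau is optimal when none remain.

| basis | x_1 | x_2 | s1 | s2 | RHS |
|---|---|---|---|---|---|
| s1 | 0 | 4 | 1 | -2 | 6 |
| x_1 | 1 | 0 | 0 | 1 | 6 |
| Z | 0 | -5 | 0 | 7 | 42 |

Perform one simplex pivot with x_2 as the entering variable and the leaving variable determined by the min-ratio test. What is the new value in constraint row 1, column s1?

1/4

Ratio test on column x_2 — row 1: 6/4 = 3/2; row 2: entry 0 ≤ 0. Minimum is 3/2 at row 1 (s1 leaves); pivot element 4.
Divide row 1 by 4; eliminate column x_2 from the other rows.
In the new row 1, the s1 entry is the old entry divided by the pivot: 1/4 = 1/4.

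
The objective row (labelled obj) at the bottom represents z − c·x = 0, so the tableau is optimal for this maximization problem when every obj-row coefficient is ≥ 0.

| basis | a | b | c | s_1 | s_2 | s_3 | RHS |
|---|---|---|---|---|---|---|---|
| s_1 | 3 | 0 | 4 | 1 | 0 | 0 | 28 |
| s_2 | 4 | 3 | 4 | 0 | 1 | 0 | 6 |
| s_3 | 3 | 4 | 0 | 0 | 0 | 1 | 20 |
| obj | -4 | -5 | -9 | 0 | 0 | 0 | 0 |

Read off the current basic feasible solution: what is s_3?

20

s_3 is basic (row 3); its value is the RHS of that row, 20.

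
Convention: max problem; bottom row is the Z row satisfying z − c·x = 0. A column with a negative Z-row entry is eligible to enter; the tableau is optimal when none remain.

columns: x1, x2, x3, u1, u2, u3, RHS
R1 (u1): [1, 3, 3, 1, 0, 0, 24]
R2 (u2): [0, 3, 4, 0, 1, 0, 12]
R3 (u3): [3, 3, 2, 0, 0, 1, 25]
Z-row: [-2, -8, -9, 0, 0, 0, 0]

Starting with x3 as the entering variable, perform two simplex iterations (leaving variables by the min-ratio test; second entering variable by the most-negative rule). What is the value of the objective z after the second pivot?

119/3

Ratio test on column x3 — row 1: 24/3 = 8; row 2: 12/4 = 3; row 3: 25/2 = 25/2. Minimum is 3 at row 2 (u2 leaves); pivot element 4.
Pivot on row 2; the Z-row RHS becomes 0 − (-9)·3 = 27.
Next entering variable (most negative Z-row entry -2): x1.
Ratio test on column x1 — row 1: 15/1 = 15; row 2: entry 0 ≤ 0; row 3: 19/3 = 19/3. Minimum is 19/3 at row 3 (u3 leaves); pivot element 3.
After the second pivot the Z-row RHS is 27 − (-2)·(19/3) = 119/3.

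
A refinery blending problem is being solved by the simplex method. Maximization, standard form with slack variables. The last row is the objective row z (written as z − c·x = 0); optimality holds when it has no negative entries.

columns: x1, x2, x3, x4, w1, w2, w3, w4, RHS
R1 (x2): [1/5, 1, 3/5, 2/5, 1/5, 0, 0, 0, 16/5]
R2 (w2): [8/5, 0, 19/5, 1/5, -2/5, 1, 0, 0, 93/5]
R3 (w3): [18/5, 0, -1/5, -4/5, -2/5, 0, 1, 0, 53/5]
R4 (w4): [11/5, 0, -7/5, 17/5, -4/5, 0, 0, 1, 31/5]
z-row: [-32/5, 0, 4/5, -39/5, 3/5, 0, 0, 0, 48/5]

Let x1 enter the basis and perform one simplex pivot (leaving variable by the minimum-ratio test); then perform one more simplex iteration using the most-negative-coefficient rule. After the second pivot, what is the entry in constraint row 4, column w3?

7/23

Ratio test on column x1 — row 1: (16/5)/(1/5) = 16; row 2: (93/5)/(8/5) = 93/8; row 3: (53/5)/(18/5) = 53/18; row 4: (31/5)/(11/5) = 31/11. Minimum is 31/11 at row 4 (w4 leaves); pivot element 11/5.
Divide row 4 by 11/5; eliminate column x1 from the other rows.
Second iteration: most negative z-row entry is -36/11 in column x3, so x3 enters.
Ratio test on column x3 — row 1: (29/11)/(8/11) = 29/8; row 2: (155/11)/(53/11) = 155/53; row 3: (5/11)/(23/11) = 5/23; row 4: entry -7/11 ≤ 0. Minimum is 5/23 at row 3 (w3 leaves); pivot element 23/11.
Divide row 3 by 23/11; eliminate column x3 from the other rows.
After both pivots, the entry at constraint row 4, column w3 is 7/23.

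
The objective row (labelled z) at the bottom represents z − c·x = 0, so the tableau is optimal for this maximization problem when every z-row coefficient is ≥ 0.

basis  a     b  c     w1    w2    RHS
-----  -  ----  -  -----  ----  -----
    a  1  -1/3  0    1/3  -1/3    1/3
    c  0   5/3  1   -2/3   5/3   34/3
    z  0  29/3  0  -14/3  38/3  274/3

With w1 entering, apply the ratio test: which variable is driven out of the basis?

Column w1 entries and ratios — a: (1/3)/(1/3) = 1; c: -2/3 ≤ 0, skip.
Smallest ratio is 1 in the row of a, so a leaves.

a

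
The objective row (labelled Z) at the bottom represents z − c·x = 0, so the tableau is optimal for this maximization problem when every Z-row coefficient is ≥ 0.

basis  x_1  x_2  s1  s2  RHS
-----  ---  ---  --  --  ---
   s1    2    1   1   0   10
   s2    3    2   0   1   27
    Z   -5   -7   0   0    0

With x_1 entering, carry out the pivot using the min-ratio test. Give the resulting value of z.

Ratio test on column x_1 — row 1: 10/2 = 5; row 2: 27/3 = 9. Minimum is 5 at row 1 (s1 leaves); pivot element 2.
Pivot on row 1; the Z-row RHS becomes 0 − (-5)·5 = 25.

25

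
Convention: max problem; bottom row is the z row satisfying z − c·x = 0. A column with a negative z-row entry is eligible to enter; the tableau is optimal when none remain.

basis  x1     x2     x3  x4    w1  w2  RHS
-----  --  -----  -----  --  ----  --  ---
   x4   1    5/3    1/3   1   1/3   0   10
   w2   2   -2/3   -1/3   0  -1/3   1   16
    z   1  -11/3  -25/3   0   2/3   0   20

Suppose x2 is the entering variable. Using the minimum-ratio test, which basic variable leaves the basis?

x4

Column x2 entries and ratios — x4: 10/(5/3) = 6; w2: -2/3 ≤ 0, skip.
Smallest ratio is 6 in the row of x4, so x4 leaves.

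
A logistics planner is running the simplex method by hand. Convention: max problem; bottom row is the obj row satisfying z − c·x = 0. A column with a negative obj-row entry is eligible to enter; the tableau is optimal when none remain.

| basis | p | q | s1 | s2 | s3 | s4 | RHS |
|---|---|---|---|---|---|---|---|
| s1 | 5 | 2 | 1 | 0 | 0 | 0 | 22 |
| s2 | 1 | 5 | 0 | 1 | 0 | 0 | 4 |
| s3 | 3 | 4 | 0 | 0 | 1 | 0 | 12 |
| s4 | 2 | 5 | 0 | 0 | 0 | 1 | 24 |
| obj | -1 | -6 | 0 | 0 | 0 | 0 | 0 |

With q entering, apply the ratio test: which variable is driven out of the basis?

Column q entries and ratios — s1: 22/2 = 11; s2: 4/5 = 4/5; s3: 12/4 = 3; s4: 24/5 = 24/5.
Smallest ratio is 4/5 in the row of s2, so s2 leaves.

s2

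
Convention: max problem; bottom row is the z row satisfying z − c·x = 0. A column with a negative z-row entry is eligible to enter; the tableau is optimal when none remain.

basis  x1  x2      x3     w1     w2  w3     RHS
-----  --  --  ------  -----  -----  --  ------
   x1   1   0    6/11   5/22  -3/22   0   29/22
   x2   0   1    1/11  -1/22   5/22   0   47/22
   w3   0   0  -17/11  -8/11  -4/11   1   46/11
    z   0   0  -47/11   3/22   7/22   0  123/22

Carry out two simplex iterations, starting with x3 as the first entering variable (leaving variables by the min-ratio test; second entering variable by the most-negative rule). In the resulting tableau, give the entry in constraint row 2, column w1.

Ratio test on column x3 — row 1: (29/22)/(6/11) = 29/12; row 2: (47/22)/(1/11) = 47/2; row 3: entry -17/11 ≤ 0. Minimum is 29/12 at row 1 (x1 leaves); pivot element 6/11.
Divide row 1 by 6/11; eliminate column x3 from the other rows.
Second iteration: most negative z-row entry is -3/4 in column w2, so w2 enters.
Ratio test on column w2 — row 1: entry -1/4 ≤ 0; row 2: (23/12)/(1/4) = 23/3; row 3: entry -3/4 ≤ 0. Minimum is 23/3 at row 2 (x2 leaves); pivot element 1/4.
Divide row 2 by 1/4; eliminate column w2 from the other rows.
After both pivots, the entry at constraint row 2, column w1 is -1/3.

-1/3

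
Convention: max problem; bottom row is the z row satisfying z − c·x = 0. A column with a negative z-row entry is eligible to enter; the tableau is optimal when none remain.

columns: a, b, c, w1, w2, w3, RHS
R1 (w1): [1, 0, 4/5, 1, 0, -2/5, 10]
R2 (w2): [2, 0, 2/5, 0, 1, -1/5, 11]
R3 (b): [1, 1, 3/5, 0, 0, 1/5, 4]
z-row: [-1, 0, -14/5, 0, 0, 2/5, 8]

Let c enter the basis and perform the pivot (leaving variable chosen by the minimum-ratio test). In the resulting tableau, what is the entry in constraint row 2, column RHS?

25/3

Ratio test on column c — row 1: 10/(4/5) = 25/2; row 2: 11/(2/5) = 55/2; row 3: 4/(3/5) = 20/3. Minimum is 20/3 at row 3 (b leaves); pivot element 3/5.
Divide row 3 by 3/5; eliminate column c from the other rows.
Row 2 update in column RHS: 11 − (2/5)·(20/3) = 25/3.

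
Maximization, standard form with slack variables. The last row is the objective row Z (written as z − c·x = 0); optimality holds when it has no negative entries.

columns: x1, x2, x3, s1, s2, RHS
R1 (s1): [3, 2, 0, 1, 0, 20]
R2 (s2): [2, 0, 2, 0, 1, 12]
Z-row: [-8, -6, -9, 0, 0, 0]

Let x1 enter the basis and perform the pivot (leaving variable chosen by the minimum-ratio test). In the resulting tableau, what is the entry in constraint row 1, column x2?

2

Ratio test on column x1 — row 1: 20/3 = 20/3; row 2: 12/2 = 6. Minimum is 6 at row 2 (s2 leaves); pivot element 2.
Divide row 2 by 2; eliminate column x1 from the other rows.
Row 1 update in column x2: 2 − 3·0 = 2.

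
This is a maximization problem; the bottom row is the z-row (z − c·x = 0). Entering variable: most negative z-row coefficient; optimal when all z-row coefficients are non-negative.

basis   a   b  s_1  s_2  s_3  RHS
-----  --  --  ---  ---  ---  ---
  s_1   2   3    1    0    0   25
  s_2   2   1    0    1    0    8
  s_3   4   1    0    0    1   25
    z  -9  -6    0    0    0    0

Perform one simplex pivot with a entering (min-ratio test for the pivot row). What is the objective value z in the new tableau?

Ratio test on column a — row 1: 25/2 = 25/2; row 2: 8/2 = 4; row 3: 25/4 = 25/4. Minimum is 4 at row 2 (s_2 leaves); pivot element 2.
Pivot on row 2; the z-row RHS becomes 0 − (-9)·4 = 36.

36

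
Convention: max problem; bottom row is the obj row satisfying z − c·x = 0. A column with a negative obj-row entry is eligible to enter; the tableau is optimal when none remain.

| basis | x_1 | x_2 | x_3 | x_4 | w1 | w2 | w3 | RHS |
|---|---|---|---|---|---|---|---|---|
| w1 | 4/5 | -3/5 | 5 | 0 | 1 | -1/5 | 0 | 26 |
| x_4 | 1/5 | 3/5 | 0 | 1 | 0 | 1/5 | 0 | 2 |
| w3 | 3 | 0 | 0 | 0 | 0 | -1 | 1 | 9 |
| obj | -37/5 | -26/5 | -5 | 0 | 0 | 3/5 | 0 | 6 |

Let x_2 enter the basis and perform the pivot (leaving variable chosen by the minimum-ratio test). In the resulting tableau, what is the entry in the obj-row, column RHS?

70/3

Ratio test on column x_2 — row 1: entry -3/5 ≤ 0; row 2: 2/(3/5) = 10/3; row 3: entry 0 ≤ 0. Minimum is 10/3 at row 2 (x_4 leaves); pivot element 3/5.
Divide row 2 by 3/5; eliminate column x_2 from the other rows.
obj-row update in column RHS: 6 − (-26/5)·(10/3) = 70/3.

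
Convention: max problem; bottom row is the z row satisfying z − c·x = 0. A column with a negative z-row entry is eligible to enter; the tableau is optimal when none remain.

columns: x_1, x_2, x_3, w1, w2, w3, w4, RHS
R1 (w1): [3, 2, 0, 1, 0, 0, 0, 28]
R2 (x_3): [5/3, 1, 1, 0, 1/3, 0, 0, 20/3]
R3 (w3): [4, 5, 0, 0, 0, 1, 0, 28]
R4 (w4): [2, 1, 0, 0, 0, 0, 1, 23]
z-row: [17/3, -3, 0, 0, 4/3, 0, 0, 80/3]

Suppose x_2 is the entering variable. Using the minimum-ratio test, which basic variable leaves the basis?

w3

Column x_2 entries and ratios — w1: 28/2 = 14; x_3: (20/3)/1 = 20/3; w3: 28/5 = 28/5; w4: 23/1 = 23.
Smallest ratio is 28/5 in the row of w3, so w3 leaves.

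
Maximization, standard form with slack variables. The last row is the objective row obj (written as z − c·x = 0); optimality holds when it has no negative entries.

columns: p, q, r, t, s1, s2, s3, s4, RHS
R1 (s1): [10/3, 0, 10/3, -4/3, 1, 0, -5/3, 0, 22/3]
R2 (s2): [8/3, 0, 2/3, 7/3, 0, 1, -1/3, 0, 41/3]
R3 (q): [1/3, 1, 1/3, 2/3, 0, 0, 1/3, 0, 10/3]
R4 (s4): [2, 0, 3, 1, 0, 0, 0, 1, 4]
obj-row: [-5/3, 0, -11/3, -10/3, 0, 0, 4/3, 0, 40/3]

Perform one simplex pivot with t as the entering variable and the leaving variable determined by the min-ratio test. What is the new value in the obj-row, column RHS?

Ratio test on column t — row 1: entry -4/3 ≤ 0; row 2: (41/3)/(7/3) = 41/7; row 3: (10/3)/(2/3) = 5; row 4: 4/1 = 4. Minimum is 4 at row 4 (s4 leaves); pivot element 1.
Divide row 4 by 1; eliminate column t from the other rows.
obj-row update in column RHS: 40/3 − (-10/3)·4 = 80/3.

80/3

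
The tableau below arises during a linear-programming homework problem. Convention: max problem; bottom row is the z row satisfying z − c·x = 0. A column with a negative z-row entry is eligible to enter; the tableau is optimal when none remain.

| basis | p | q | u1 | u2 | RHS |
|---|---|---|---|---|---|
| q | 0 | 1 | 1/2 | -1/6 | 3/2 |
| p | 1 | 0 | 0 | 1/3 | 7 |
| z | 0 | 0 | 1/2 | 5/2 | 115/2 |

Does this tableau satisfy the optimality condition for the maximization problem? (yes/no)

Every z-row coefficient is ≥ 0, so the tableau is optimal.

yes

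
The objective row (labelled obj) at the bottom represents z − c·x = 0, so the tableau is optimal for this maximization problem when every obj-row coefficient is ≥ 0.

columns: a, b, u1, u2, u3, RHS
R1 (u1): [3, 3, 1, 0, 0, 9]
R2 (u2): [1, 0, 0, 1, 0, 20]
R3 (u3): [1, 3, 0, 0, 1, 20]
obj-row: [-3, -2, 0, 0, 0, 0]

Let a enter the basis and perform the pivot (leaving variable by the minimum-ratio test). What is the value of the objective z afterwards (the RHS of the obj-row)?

9

Ratio test on column a — row 1: 9/3 = 3; row 2: 20/1 = 20; row 3: 20/1 = 20. Minimum is 3 at row 1 (u1 leaves); pivot element 3.
Pivot on row 1; the obj-row RHS becomes 0 − (-3)·3 = 9.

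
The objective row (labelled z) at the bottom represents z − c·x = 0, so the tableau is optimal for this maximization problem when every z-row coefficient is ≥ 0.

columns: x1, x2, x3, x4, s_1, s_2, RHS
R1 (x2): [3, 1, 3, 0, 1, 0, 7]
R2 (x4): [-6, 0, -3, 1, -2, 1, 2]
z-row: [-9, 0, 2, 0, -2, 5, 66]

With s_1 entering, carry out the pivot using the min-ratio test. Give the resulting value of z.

80

Ratio test on column s_1 — row 1: 7/1 = 7; row 2: entry -2 ≤ 0. Minimum is 7 at row 1 (x2 leaves); pivot element 1.
Pivot on row 1; the z-row RHS becomes 66 − (-2)·7 = 80.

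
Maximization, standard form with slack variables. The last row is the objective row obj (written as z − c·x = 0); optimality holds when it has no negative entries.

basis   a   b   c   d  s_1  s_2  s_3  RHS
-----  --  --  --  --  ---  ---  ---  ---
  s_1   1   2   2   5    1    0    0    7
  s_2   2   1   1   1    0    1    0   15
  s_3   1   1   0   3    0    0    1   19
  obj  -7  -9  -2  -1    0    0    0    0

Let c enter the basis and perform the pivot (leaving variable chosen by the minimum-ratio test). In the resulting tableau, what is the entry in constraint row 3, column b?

Ratio test on column c — row 1: 7/2 = 7/2; row 2: 15/1 = 15; row 3: entry 0 ≤ 0. Minimum is 7/2 at row 1 (s_1 leaves); pivot element 2.
Divide row 1 by 2; eliminate column c from the other rows.
Row 3 update in column b: 1 − 0·1 = 1.

1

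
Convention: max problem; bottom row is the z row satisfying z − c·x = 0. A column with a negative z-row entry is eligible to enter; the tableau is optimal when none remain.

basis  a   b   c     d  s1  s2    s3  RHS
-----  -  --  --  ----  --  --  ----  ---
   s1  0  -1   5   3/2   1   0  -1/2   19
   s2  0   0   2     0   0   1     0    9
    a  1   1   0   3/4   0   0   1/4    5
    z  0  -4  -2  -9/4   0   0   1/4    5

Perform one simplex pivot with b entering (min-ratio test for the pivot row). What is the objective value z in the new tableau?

25

Ratio test on column b — row 1: entry -1 ≤ 0; row 2: entry 0 ≤ 0; row 3: 5/1 = 5. Minimum is 5 at row 3 (a leaves); pivot element 1.
Pivot on row 3; the z-row RHS becomes 5 − (-4)·5 = 25.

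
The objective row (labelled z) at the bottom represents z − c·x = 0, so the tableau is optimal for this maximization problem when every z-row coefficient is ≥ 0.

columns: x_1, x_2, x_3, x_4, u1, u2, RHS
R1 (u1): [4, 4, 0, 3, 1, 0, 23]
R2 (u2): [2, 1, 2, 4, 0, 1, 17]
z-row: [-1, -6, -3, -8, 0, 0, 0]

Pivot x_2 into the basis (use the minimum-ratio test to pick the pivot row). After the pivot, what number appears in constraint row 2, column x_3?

2

Ratio test on column x_2 — row 1: 23/4 = 23/4; row 2: 17/1 = 17. Minimum is 23/4 at row 1 (u1 leaves); pivot element 4.
Divide row 1 by 4; eliminate column x_2 from the other rows.
Row 2 update in column x_3: 2 − 1·0 = 2.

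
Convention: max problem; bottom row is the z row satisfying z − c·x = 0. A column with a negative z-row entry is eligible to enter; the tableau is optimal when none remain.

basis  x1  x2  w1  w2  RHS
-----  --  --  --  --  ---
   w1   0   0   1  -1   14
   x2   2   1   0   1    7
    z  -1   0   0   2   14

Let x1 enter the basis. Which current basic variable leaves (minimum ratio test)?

Column x1 entries and ratios — w1: 0 ≤ 0, skip; x2: 7/2 = 7/2.
Smallest ratio is 7/2 in the row of x2, so x2 leaves.

x2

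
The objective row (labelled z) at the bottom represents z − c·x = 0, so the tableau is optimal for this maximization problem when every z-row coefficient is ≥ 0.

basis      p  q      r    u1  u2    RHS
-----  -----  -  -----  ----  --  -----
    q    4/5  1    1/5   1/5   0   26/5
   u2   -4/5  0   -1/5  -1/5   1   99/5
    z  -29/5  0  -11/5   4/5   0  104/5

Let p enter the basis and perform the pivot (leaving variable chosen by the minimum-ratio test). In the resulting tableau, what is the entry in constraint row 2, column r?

Ratio test on column p — row 1: (26/5)/(4/5) = 13/2; row 2: entry -4/5 ≤ 0. Minimum is 13/2 at row 1 (q leaves); pivot element 4/5.
Divide row 1 by 4/5; eliminate column p from the other rows.
Row 2 update in column r: -1/5 − (-4/5)·(1/4) = 0.

0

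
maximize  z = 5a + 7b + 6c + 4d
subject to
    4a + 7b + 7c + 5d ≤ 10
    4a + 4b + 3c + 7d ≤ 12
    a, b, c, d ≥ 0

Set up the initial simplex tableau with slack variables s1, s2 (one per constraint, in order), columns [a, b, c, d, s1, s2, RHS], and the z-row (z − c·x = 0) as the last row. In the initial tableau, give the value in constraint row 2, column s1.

Slack s1 belongs to constraint 1; its column is the unit vector e_1, so the entry in row 2 is 0.

0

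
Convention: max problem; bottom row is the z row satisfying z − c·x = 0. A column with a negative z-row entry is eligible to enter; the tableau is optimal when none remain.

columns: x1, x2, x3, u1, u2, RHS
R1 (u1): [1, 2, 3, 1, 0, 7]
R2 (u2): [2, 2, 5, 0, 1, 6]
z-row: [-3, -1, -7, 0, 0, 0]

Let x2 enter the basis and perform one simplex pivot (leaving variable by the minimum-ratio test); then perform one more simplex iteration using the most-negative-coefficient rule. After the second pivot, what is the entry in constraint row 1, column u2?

Ratio test on column x2 — row 1: 7/2 = 7/2; row 2: 6/2 = 3. Minimum is 3 at row 2 (u2 leaves); pivot element 2.
Divide row 2 by 2; eliminate column x2 from the other rows.
Second iteration: most negative z-row entry is -9/2 in column x3, so x3 enters.
Ratio test on column x3 — row 1: entry -2 ≤ 0; row 2: 3/(5/2) = 6/5. Minimum is 6/5 at row 2 (x2 leaves); pivot element 5/2.
Divide row 2 by 5/2; eliminate column x3 from the other rows.
After both pivots, the entry at constraint row 1, column u2 is -3/5.

-3/5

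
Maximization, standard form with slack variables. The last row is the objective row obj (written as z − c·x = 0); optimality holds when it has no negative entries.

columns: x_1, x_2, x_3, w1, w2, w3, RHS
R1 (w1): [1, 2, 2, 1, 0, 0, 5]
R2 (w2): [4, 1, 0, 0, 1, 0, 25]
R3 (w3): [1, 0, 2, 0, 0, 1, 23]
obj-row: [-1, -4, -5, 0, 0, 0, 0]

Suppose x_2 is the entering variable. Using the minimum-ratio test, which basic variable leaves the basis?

w1

Column x_2 entries and ratios — w1: 5/2 = 5/2; w2: 25/1 = 25; w3: 0 ≤ 0, skip.
Smallest ratio is 5/2 in the row of w1, so w1 leaves.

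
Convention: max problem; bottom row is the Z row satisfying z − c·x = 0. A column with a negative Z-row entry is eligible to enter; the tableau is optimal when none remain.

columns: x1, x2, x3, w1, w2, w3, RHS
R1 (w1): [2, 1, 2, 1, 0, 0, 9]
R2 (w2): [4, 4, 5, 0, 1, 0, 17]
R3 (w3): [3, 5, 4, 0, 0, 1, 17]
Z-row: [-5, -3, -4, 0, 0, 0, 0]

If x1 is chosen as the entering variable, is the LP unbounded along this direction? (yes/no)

Column x1 has positive entries in row(s) 1, 2, 3, so the ratio test bounds it — not unbounded.

no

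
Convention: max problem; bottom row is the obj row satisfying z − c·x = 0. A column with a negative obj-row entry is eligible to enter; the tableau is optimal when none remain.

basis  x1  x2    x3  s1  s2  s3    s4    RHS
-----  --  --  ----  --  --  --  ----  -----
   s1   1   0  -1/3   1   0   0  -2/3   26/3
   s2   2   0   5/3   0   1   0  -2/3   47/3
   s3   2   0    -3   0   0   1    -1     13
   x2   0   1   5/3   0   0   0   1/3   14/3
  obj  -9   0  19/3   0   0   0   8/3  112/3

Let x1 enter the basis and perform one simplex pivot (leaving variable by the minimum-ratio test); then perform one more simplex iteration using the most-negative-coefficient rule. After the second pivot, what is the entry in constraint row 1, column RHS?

Ratio test on column x1 — row 1: (26/3)/1 = 26/3; row 2: (47/3)/2 = 47/6; row 3: 13/2 = 13/2; row 4: entry 0 ≤ 0. Minimum is 13/2 at row 3 (s3 leaves); pivot element 2.
Divide row 3 by 2; eliminate column x1 from the other rows.
Second iteration: most negative obj-row entry is -43/6 in column x3, so x3 enters.
Ratio test on column x3 — row 1: (13/6)/(7/6) = 13/7; row 2: (8/3)/(14/3) = 4/7; row 3: entry -3/2 ≤ 0; row 4: (14/3)/(5/3) = 14/5. Minimum is 4/7 at row 2 (s2 leaves); pivot element 14/3.
Divide row 2 by 14/3; eliminate column x3 from the other rows.
After both pivots, the entry at constraint row 1, column RHS is 3/2.

3/2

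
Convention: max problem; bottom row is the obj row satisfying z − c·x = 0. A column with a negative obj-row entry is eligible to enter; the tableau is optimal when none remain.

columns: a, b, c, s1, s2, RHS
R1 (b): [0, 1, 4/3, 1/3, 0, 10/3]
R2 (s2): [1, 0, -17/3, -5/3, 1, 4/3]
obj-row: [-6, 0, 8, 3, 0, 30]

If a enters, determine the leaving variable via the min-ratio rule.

Column a entries and ratios — b: 0 ≤ 0, skip; s2: (4/3)/1 = 4/3.
Smallest ratio is 4/3 in the row of s2, so s2 leaves.

s2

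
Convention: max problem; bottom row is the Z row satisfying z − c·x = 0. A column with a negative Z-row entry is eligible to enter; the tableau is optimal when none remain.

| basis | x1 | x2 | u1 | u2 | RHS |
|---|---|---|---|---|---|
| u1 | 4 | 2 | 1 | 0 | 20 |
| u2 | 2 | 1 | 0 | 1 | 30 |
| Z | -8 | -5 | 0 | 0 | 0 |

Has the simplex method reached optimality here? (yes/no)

The Z-row has a negative entry -8 in column x1, so it is not optimal.

no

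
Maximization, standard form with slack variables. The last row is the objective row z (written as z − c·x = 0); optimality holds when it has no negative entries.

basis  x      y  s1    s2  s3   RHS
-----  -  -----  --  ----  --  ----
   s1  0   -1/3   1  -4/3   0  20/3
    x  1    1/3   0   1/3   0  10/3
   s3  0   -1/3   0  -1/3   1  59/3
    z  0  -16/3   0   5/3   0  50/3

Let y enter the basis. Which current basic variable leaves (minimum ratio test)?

x

Column y entries and ratios — s1: -1/3 ≤ 0, skip; x: (10/3)/(1/3) = 10; s3: -1/3 ≤ 0, skip.
Smallest ratio is 10 in the row of x, so x leaves.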